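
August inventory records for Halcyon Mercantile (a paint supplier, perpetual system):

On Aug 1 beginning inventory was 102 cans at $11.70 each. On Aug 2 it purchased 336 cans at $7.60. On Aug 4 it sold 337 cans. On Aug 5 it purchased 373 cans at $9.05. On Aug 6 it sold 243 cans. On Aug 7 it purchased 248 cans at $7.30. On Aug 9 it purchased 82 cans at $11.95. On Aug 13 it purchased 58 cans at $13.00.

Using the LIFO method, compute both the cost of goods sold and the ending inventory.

Aug 4, 337 sold [LIFO — newest first]: 336 @ $7.60 + 1 @ $11.70 = $2,565.30
Aug 6, 243 sold [LIFO — newest first]: 243 @ $9.05 = $2,199.15
Total COGS = $2,565.30 + $2,199.15 = $4,764.45
Ending inventory: 101 @ $11.70 + 130 @ $9.05 + 248 @ $7.30 + 82 @ $11.95 + 58 @ $13.00 = $5,902.50
Check: goods available $10,666.95 = COGS $4,764.45 + ending $5,902.50

COGS = $4,764.45; ending inventory = $5,902.50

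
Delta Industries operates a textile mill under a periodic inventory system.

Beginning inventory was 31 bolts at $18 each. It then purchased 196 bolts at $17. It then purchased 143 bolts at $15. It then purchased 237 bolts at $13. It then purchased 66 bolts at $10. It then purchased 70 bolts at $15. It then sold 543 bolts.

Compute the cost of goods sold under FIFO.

COGS = $8,284

Sale 1 (543) [FIFO — oldest first]: 31 @ $18 + 196 @ $17 + 143 @ $15 + 173 @ $13 = $8,284
Ending inventory: 64 @ $13 + 66 @ $10 + 70 @ $15 = $2,542
Check: goods available $10,826 = COGS $8,284 + ending $2,542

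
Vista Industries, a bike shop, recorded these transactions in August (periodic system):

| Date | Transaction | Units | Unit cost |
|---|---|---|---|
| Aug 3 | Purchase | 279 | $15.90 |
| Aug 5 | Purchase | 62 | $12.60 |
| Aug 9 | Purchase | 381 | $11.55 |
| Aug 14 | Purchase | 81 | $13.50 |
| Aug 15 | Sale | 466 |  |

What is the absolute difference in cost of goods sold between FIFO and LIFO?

$1,116.60

FIFO COGS: 279 @ $15.90 + 62 @ $12.60 + 125 @ $11.55 = $6,661.05
LIFO COGS: 81 @ $13.50 + 381 @ $11.55 + 4 @ $12.60 = $5,544.45
Difference = |$6,661.05 − $5,544.45| = $1,116.60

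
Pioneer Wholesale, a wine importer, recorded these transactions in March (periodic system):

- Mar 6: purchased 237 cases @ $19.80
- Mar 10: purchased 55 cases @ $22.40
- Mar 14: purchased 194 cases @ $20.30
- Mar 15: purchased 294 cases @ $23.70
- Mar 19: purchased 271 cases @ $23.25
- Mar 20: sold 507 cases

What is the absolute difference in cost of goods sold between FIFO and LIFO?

FIFO COGS: 237 @ $19.80 + 55 @ $22.40 + 194 @ $20.30 + 21 @ $23.70 = $10,360.50
LIFO COGS: 271 @ $23.25 + 236 @ $23.70 = $11,893.95
Difference = |$10,360.50 − $11,893.95| = $1,533.45

$1,533.45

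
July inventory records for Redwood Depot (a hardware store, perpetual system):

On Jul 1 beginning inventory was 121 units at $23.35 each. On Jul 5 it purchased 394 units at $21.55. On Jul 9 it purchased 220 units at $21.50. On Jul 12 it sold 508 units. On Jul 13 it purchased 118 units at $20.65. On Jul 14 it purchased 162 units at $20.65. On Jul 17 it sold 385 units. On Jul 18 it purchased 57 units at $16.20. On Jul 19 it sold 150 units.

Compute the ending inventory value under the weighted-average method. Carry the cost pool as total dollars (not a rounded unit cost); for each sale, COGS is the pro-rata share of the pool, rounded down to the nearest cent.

After Jul 1: 121 on hand, pool $2,825.35 (≈ $23.3500 each)
After Jul 5: 515 on hand, pool $11,316.05 (≈ $21.9729 each)
After Jul 9: 735 on hand, pool $16,046.05 (≈ $21.8314 each)
Jul 12, sell 508: 508/735 × $16,046.05 → $11,090.33
After Jul 13: 345 on hand, pool $7,392.42 (≈ $21.4273 each)
After Jul 14: 507 on hand, pool $10,737.72 (≈ $21.1789 each)
Jul 17, sell 385: 385/507 × $10,737.72 → $8,153.88
After Jul 18: 179 on hand, pool $3,507.24 (≈ $19.5935 each)
Jul 19, sell 150: 150/179 × $3,507.24 → $2,939.02
Total COGS = $11,090.33 + $8,153.88 + $2,939.02 = $22,183.23
Ending inventory (cost pool remaining) = $568.22

Ending inventory = $568.22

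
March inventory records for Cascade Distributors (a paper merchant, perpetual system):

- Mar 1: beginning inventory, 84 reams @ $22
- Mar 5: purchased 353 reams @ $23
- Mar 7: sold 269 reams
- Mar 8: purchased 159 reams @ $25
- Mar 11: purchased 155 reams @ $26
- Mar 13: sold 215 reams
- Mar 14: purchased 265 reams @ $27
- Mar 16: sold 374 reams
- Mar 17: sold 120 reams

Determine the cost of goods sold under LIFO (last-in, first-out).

Mar 7, 269 sold [LIFO — newest first]: 269 @ $23 = $6,187
Mar 13, 215 sold [LIFO — newest first]: 155 @ $26 + 60 @ $25 = $5,530
Mar 16, 374 sold [LIFO — newest first]: 265 @ $27 + 99 @ $25 + 10 @ $23 = $9,860
Mar 17, 120 sold [LIFO — newest first]: 74 @ $23 + 46 @ $22 = $2,714
Total COGS = $6,187 + $5,530 + $9,860 + $2,714 = $24,291
Ending inventory: 38 @ $22 = $836
Check: goods available $25,127 = COGS $24,291 + ending $836

COGS = $24,291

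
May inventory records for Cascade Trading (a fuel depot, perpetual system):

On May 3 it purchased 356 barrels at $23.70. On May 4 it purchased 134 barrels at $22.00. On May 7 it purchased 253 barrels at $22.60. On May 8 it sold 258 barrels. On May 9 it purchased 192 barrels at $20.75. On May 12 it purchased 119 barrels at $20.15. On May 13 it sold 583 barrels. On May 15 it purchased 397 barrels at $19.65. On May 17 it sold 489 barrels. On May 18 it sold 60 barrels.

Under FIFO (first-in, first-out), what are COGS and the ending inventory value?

COGS = $30,087.25; ending inventory = $1,198.65

May 8, 258 sold [FIFO — oldest first]: 258 @ $23.70 = $6,114.60
May 13, 583 sold [FIFO — oldest first]: 98 @ $23.70 + 134 @ $22.00 + 253 @ $22.60 + 98 @ $20.75 = $13,021.90
May 17, 489 sold [FIFO — oldest first]: 94 @ $20.75 + 119 @ $20.15 + 276 @ $19.65 = $9,771.75
May 18, 60 sold [FIFO — oldest first]: 60 @ $19.65 = $1,179.00
Total COGS = $6,114.60 + $13,021.90 + $9,771.75 + $1,179.00 = $30,087.25
Ending inventory: 61 @ $19.65 = $1,198.65
Check: goods available $31,285.90 = COGS $30,087.25 + ending $1,198.65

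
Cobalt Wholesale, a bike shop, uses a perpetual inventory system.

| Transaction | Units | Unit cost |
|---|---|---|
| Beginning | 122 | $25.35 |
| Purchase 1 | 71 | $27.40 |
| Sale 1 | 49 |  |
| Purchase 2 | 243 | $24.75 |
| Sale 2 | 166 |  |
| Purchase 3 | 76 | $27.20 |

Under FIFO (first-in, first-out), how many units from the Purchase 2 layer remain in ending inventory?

221

Sale 1 (49) [FIFO — oldest first]: 49 @ $25.35 = $1,242.15
Sale 2 (166) [FIFO — oldest first]: 73 @ $25.35 + 71 @ $27.40 + 22 @ $24.75 = $4,340.45
Total COGS = $1,242.15 + $4,340.45 = $5,582.60
Ending inventory: 221 @ $24.75 + 76 @ $27.20 = $7,536.95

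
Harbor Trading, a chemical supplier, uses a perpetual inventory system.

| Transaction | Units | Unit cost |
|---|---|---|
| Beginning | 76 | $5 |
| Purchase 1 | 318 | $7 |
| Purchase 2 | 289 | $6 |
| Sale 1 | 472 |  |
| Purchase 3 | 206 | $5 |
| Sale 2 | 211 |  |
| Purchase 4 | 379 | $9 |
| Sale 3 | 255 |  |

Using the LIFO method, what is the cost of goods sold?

COGS = $6,375

Sale 1 (472) [LIFO — newest first]: 289 @ $6 + 183 @ $7 = $3,015
Sale 2 (211) [LIFO — newest first]: 206 @ $5 + 5 @ $7 = $1,065
Sale 3 (255) [LIFO — newest first]: 255 @ $9 = $2,295
Total COGS = $3,015 + $1,065 + $2,295 = $6,375
Ending inventory: 76 @ $5 + 130 @ $7 + 124 @ $9 = $2,406
Check: goods available $8,781 = COGS $6,375 + ending $2,406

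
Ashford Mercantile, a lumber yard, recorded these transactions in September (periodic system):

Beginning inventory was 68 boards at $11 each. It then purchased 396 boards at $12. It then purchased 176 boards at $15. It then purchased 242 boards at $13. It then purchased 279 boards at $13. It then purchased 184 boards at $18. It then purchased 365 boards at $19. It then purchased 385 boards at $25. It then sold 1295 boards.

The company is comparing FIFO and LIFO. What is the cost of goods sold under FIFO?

FIFO COGS: 68 @ $11 + 396 @ $12 + 176 @ $15 + 242 @ $13 + 279 @ $13 + 134 @ $18 = $17,325
LIFO COGS: 385 @ $25 + 365 @ $19 + 184 @ $18 + 279 @ $13 + 82 @ $13 = $24,565

COGS = $17,325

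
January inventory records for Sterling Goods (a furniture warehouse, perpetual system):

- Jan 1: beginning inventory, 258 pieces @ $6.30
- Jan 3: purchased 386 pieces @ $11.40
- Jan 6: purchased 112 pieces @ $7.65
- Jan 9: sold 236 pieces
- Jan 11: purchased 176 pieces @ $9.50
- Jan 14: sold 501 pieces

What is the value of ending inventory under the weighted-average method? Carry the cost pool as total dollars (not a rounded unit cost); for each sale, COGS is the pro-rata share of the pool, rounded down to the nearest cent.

Ending inventory = $1,794.81

After Jan 1: 258 on hand, pool $1,625.40 (≈ $6.3000 each)
After Jan 3: 644 on hand, pool $6,025.80 (≈ $9.3568 each)
After Jan 6: 756 on hand, pool $6,882.60 (≈ $9.1040 each)
Jan 9, sell 236: 236/756 × $6,882.60 → $2,148.53
After Jan 11: 696 on hand, pool $6,406.07 (≈ $9.2041 each)
Jan 14, sell 501: 501/696 × $6,406.07 → $4,611.26
Total COGS = $2,148.53 + $4,611.26 = $6,759.79
Ending inventory (cost pool remaining) = $1,794.81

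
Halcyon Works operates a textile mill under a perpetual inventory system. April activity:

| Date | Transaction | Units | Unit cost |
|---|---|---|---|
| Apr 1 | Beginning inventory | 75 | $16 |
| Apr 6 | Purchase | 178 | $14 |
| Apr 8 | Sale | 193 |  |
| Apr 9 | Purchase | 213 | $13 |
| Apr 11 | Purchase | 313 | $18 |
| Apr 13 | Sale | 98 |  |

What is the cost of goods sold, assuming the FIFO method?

COGS = $4,186

Apr 8, 193 sold [FIFO — oldest first]: 75 @ $16 + 118 @ $14 = $2,852
Apr 13, 98 sold [FIFO — oldest first]: 60 @ $14 + 38 @ $13 = $1,334
Total COGS = $2,852 + $1,334 = $4,186
Ending inventory: 175 @ $13 + 313 @ $18 = $7,909
Check: goods available $12,095 = COGS $4,186 + ending $7,909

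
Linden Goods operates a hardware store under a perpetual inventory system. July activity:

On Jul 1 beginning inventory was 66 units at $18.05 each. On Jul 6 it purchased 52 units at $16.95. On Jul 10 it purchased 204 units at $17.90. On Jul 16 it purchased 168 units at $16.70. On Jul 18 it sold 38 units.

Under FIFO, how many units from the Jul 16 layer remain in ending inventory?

168

Jul 18, 38 sold [FIFO — oldest first]: 38 @ $18.05 = $685.90
Ending inventory: 28 @ $18.05 + 52 @ $16.95 + 204 @ $17.90 + 168 @ $16.70 = $7,844.00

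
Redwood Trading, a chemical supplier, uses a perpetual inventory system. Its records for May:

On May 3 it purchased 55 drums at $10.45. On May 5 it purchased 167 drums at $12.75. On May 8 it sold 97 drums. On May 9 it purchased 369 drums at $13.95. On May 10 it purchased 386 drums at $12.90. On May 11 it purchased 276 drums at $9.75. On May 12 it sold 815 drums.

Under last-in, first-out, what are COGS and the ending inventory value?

May 8, 97 sold [LIFO — newest first]: 97 @ $12.75 = $1,236.75
May 12, 815 sold [LIFO — newest first]: 276 @ $9.75 + 386 @ $12.90 + 153 @ $13.95 = $9,804.75
Total COGS = $1,236.75 + $9,804.75 = $11,041.50
Ending inventory: 55 @ $10.45 + 70 @ $12.75 + 216 @ $13.95 = $4,480.45

COGS = $11,041.50; ending inventory = $4,480.45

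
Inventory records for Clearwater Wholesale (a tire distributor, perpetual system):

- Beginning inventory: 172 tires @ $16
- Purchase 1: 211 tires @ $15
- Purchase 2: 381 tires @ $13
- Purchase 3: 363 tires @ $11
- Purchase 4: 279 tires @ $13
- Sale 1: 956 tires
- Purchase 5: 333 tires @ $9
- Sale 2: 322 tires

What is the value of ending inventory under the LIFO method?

Ending inventory = $6,887

Sale 1 (956) [LIFO — newest first]: 279 @ $13 + 363 @ $11 + 314 @ $13 = $11,702
Sale 2 (322) [LIFO — newest first]: 322 @ $9 = $2,898
Total COGS = $11,702 + $2,898 = $14,600
Ending inventory: 172 @ $16 + 211 @ $15 + 67 @ $13 + 11 @ $9 = $6,887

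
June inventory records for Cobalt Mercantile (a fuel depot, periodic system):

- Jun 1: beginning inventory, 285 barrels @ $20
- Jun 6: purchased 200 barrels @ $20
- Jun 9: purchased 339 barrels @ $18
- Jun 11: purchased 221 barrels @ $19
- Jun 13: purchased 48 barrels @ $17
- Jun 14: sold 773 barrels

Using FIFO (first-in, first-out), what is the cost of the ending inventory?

Jun 14, 773 sold [FIFO — oldest first]: 285 @ $20 + 200 @ $20 + 288 @ $18 = $14,884
Ending inventory: 51 @ $18 + 221 @ $19 + 48 @ $17 = $5,933

Ending inventory = $5,933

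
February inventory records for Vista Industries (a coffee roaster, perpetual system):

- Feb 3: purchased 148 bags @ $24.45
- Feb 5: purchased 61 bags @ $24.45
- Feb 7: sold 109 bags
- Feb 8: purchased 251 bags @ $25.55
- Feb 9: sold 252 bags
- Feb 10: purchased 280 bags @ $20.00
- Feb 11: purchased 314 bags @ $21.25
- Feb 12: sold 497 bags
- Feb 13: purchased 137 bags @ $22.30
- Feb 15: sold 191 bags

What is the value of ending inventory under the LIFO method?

Ending inventory = $3,280.55

Feb 7, 109 sold [LIFO — newest first]: 61 @ $24.45 + 48 @ $24.45 = $2,665.05
Feb 9, 252 sold [LIFO — newest first]: 251 @ $25.55 + 1 @ $24.45 = $6,437.50
Feb 12, 497 sold [LIFO — newest first]: 314 @ $21.25 + 183 @ $20.00 = $10,332.50
Feb 15, 191 sold [LIFO — newest first]: 137 @ $22.30 + 54 @ $20.00 = $4,135.10
Total COGS = $2,665.05 + $6,437.50 + $10,332.50 + $4,135.10 = $23,570.15
Ending inventory: 99 @ $24.45 + 43 @ $20.00 = $3,280.55
Check: goods available $26,850.70 = COGS $23,570.15 + ending $3,280.55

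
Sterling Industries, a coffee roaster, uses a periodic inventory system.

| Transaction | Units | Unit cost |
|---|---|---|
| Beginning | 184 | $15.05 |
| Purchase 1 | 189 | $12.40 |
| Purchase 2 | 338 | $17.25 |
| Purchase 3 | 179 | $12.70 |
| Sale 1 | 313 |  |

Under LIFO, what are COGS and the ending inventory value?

Sale 1 (313) [LIFO — newest first]: 179 @ $12.70 + 134 @ $17.25 = $4,584.80
Ending inventory: 184 @ $15.05 + 189 @ $12.40 + 204 @ $17.25 = $8,631.80
Check: goods available $13,216.60 = COGS $4,584.80 + ending $8,631.80

COGS = $4,584.80; ending inventory = $8,631.80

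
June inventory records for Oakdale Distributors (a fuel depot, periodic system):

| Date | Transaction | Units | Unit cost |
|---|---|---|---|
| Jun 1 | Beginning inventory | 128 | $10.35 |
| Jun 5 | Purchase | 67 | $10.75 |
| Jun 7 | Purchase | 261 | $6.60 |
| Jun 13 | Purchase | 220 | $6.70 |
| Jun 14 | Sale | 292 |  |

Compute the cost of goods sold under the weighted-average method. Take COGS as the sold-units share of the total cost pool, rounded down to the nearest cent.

COGS = $2,264.14

Jun 14, sell 292: 292/676 × $5,241.65 → $2,264.14
Ending inventory (cost pool remaining) = $2,977.51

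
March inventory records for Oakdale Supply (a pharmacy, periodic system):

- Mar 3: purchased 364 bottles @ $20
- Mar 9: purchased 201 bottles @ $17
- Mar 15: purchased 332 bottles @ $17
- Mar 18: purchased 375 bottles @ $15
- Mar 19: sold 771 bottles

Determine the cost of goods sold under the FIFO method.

Mar 19, 771 sold [FIFO — oldest first]: 364 @ $20 + 201 @ $17 + 206 @ $17 = $14,199
Ending inventory: 126 @ $17 + 375 @ $15 = $7,767

COGS = $14,199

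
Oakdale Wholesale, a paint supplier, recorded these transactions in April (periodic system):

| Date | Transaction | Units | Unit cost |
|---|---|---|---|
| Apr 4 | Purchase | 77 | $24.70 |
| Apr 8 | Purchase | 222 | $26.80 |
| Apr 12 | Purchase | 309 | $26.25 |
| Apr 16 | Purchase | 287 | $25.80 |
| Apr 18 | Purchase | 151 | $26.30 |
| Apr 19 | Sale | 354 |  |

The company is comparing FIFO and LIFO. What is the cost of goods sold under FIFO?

COGS = $9,295.25

FIFO COGS: 77 @ $24.70 + 222 @ $26.80 + 55 @ $26.25 = $9,295.25
LIFO COGS: 151 @ $26.30 + 203 @ $25.80 = $9,208.70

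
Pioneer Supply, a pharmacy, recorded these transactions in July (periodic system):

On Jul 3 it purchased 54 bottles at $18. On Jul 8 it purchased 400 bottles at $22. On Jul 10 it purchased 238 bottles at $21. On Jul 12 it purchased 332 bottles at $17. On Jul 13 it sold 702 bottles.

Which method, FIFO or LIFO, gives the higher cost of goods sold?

FIFO COGS: 54 @ $18 + 400 @ $22 + 238 @ $21 + 10 @ $17 = $14,940
LIFO COGS: 332 @ $17 + 238 @ $21 + 132 @ $22 = $13,546

FIFO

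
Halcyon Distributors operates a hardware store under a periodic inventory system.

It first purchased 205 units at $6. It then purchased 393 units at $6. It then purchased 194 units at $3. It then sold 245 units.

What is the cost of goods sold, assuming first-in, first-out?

Sale 1 (245) [FIFO — oldest first]: 205 @ $6 + 40 @ $6 = $1,470
Ending inventory: 353 @ $6 + 194 @ $3 = $2,700
Check: goods available $4,170 = COGS $1,470 + ending $2,700

COGS = $1,470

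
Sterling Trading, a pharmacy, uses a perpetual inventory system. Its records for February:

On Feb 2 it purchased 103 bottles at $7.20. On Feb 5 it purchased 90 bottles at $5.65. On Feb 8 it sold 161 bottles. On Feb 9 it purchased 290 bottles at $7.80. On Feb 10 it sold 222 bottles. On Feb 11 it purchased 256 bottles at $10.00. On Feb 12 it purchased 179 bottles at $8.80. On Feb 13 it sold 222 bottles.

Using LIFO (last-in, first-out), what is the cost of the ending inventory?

Ending inventory = $2,890.80

Feb 8, 161 sold [LIFO — newest first]: 90 @ $5.65 + 71 @ $7.20 = $1,019.70
Feb 10, 222 sold [LIFO — newest first]: 222 @ $7.80 = $1,731.60
Feb 13, 222 sold [LIFO — newest first]: 179 @ $8.80 + 43 @ $10.00 = $2,005.20
Total COGS = $1,019.70 + $1,731.60 + $2,005.20 = $4,756.50
Ending inventory: 32 @ $7.20 + 68 @ $7.80 + 213 @ $10.00 = $2,890.80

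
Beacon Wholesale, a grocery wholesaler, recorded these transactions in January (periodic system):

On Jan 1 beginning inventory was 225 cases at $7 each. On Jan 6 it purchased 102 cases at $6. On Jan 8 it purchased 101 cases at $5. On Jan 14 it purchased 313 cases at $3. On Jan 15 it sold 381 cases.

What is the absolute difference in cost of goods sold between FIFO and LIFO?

$1,178

FIFO COGS: 225 @ $7 + 102 @ $6 + 54 @ $5 = $2,457
LIFO COGS: 313 @ $3 + 68 @ $5 = $1,279
Difference = |$2,457 − $1,279| = $1,178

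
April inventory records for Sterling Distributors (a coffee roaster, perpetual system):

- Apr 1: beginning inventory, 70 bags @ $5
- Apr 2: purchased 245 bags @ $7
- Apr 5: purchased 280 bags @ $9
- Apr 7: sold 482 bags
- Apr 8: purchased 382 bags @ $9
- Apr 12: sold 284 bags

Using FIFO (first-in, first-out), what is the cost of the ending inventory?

Apr 7, 482 sold [FIFO — oldest first]: 70 @ $5 + 245 @ $7 + 167 @ $9 = $3,568
Apr 12, 284 sold [FIFO — oldest first]: 113 @ $9 + 171 @ $9 = $2,556
Total COGS = $3,568 + $2,556 = $6,124
Ending inventory: 211 @ $9 = $1,899
Check: goods available $8,023 = COGS $6,124 + ending $1,899

Ending inventory = $1,899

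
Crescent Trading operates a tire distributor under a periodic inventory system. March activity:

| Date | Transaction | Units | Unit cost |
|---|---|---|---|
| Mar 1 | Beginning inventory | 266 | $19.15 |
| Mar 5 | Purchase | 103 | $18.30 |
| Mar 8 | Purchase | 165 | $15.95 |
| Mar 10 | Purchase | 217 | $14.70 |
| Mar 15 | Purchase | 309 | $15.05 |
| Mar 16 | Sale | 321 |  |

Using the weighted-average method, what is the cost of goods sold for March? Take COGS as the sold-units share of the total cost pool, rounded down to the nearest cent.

Mar 16, sell 321: 321/1060 × $17,450.90 → $5,284.65
Ending inventory (cost pool remaining) = $12,166.25
Check: goods available $17,450.90 = COGS $5,284.65 + ending $12,166.25

COGS = $5,284.65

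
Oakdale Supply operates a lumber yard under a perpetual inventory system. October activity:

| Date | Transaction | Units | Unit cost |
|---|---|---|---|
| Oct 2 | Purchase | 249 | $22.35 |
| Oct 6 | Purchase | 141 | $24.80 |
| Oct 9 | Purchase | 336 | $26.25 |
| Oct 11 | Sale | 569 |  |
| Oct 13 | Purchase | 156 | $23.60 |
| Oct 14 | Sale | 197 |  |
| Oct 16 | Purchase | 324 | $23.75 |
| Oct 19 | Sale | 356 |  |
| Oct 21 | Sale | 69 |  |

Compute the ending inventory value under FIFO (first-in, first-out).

Ending inventory = $356.25

Oct 11, 569 sold [FIFO — oldest first]: 249 @ $22.35 + 141 @ $24.80 + 179 @ $26.25 = $13,760.70
Oct 14, 197 sold [FIFO — oldest first]: 157 @ $26.25 + 40 @ $23.60 = $5,065.25
Oct 19, 356 sold [FIFO — oldest first]: 116 @ $23.60 + 240 @ $23.75 = $8,437.60
Oct 21, 69 sold [FIFO — oldest first]: 69 @ $23.75 = $1,638.75
Total COGS = $13,760.70 + $5,065.25 + $8,437.60 + $1,638.75 = $28,902.30
Ending inventory: 15 @ $23.75 = $356.25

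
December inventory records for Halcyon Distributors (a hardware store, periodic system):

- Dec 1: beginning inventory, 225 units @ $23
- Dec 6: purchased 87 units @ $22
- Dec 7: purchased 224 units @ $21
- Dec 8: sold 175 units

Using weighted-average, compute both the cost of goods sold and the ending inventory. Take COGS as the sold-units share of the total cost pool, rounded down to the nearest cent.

COGS = $3,850.32; ending inventory = $7,942.68

Dec 8, sell 175: 175/536 × $11,793.00 → $3,850.32
Ending inventory (cost pool remaining) = $7,942.68
Check: goods available $11,793.00 = COGS $3,850.32 + ending $7,942.68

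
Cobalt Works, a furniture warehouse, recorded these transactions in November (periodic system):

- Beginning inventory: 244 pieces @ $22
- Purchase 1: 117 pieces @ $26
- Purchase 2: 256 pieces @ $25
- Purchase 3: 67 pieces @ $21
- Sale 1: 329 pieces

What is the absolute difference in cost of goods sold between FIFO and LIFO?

FIFO COGS: 244 @ $22 + 85 @ $26 = $7,578
LIFO COGS: 67 @ $21 + 256 @ $25 + 6 @ $26 = $7,963
Difference = |$7,578 − $7,963| = $385

$385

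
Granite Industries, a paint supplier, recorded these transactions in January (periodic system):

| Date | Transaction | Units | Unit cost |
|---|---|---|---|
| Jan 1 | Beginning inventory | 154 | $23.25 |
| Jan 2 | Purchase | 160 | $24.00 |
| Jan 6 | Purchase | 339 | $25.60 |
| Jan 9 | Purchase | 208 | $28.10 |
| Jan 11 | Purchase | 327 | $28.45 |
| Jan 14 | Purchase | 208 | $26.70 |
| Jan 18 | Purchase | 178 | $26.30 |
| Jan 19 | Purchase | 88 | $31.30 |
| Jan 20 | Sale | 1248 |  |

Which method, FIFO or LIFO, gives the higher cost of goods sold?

LIFO

FIFO COGS: 154 @ $23.25 + 160 @ $24.00 + 339 @ $25.60 + 208 @ $28.10 + 327 @ $28.45 + 60 @ $26.70 = $32,848.85
LIFO COGS: 88 @ $31.30 + 178 @ $26.30 + 208 @ $26.70 + 327 @ $28.45 + 208 @ $28.10 + 239 @ $25.60 = $34,255.75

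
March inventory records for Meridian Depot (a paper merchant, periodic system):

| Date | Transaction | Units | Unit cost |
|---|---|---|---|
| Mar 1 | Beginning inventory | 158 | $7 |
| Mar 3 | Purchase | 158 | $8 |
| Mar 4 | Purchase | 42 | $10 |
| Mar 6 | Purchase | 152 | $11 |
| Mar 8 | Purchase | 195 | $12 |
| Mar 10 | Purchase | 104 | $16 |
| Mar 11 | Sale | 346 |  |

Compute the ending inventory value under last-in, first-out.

Mar 11, 346 sold [LIFO — newest first]: 104 @ $16 + 195 @ $12 + 47 @ $11 = $4,521
Ending inventory: 158 @ $7 + 158 @ $8 + 42 @ $10 + 105 @ $11 = $3,945

Ending inventory = $3,945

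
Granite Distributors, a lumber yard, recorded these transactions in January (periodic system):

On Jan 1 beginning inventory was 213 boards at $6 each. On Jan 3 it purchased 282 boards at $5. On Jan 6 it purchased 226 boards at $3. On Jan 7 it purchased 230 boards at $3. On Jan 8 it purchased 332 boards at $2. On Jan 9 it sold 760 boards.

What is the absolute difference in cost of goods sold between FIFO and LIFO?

$1,535

FIFO COGS: 213 @ $6 + 282 @ $5 + 226 @ $3 + 39 @ $3 = $3,483
LIFO COGS: 332 @ $2 + 230 @ $3 + 198 @ $3 = $1,948
Difference = |$3,483 − $1,948| = $1,535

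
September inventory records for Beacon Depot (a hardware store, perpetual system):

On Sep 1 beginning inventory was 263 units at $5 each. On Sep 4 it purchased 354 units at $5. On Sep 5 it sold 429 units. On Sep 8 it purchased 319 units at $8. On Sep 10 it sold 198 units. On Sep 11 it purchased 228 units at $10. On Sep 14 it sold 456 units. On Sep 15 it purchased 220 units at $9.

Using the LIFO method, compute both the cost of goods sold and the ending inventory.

Sep 5, 429 sold [LIFO — newest first]: 354 @ $5 + 75 @ $5 = $2,145
Sep 10, 198 sold [LIFO — newest first]: 198 @ $8 = $1,584
Sep 14, 456 sold [LIFO — newest first]: 228 @ $10 + 121 @ $8 + 107 @ $5 = $3,783
Total COGS = $2,145 + $1,584 + $3,783 = $7,512
Ending inventory: 81 @ $5 + 220 @ $9 = $2,385

COGS = $7,512; ending inventory = $2,385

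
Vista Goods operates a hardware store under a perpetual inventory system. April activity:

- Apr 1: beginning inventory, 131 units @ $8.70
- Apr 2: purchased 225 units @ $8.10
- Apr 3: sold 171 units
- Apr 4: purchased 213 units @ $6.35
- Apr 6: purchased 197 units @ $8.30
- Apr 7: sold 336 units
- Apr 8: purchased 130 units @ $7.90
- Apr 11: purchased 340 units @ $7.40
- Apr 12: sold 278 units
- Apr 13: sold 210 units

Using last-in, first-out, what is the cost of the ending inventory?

Apr 3, 171 sold [LIFO — newest first]: 171 @ $8.10 = $1,385.10
Apr 7, 336 sold [LIFO — newest first]: 197 @ $8.30 + 139 @ $6.35 = $2,517.75
Apr 12, 278 sold [LIFO — newest first]: 278 @ $7.40 = $2,057.20
Apr 13, 210 sold [LIFO — newest first]: 62 @ $7.40 + 130 @ $7.90 + 18 @ $6.35 = $1,600.10
Total COGS = $1,385.10 + $2,517.75 + $2,057.20 + $1,600.10 = $7,560.15
Ending inventory: 131 @ $8.70 + 54 @ $8.10 + 56 @ $6.35 = $1,932.70

Ending inventory = $1,932.70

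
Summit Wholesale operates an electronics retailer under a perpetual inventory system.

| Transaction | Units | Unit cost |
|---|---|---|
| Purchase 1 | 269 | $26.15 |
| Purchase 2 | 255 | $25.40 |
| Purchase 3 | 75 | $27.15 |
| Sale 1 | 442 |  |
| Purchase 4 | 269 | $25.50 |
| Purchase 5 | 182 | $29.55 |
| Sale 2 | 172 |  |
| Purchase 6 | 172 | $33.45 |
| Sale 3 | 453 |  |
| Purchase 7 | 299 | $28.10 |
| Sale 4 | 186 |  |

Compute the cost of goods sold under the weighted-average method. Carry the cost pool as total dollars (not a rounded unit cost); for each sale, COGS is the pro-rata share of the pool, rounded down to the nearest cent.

COGS = $34,354.54

After Purchase 1: 269 on hand, pool $7,034.35 (≈ $26.1500 each)
After Purchase 2: 524 on hand, pool $13,511.35 (≈ $25.7850 each)
After Purchase 3: 599 on hand, pool $15,547.60 (≈ $25.9559 each)
Sale 1, sell 442: 442/599 × $15,547.60 → $11,472.51
After Purchase 4: 426 on hand, pool $10,934.59 (≈ $25.6681 each)
After Purchase 5: 608 on hand, pool $16,312.69 (≈ $26.8301 each)
Sale 2, sell 172: 172/608 × $16,312.69 → $4,614.77
After Purchase 6: 608 on hand, pool $17,451.32 (≈ $28.7028 each)
Sale 3, sell 453: 453/608 × $17,451.32 → $13,002.38
After Purchase 7: 454 on hand, pool $12,850.84 (≈ $28.3058 each)
Sale 4, sell 186: 186/454 × $12,850.84 → $5,264.88
Total COGS = $11,472.51 + $4,614.77 + $13,002.38 + $5,264.88 = $34,354.54
Ending inventory (cost pool remaining) = $7,585.96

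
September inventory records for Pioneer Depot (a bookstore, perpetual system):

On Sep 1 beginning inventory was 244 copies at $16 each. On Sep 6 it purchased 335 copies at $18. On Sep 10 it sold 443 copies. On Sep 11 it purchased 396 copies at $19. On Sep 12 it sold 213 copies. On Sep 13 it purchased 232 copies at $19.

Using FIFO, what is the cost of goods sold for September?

Sep 10, 443 sold [FIFO — oldest first]: 244 @ $16 + 199 @ $18 = $7,486
Sep 12, 213 sold [FIFO — oldest first]: 136 @ $18 + 77 @ $19 = $3,911
Total COGS = $7,486 + $3,911 = $11,397
Ending inventory: 319 @ $19 + 232 @ $19 = $10,469
Check: goods available $21,866 = COGS $11,397 + ending $10,469

COGS = $11,397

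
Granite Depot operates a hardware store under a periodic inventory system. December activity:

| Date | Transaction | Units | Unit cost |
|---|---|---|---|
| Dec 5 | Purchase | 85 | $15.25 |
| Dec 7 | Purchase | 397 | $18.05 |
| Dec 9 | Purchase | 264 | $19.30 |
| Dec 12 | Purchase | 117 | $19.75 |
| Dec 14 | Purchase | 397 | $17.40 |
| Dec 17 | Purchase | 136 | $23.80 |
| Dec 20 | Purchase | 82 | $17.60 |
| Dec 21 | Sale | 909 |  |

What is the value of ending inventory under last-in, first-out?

Dec 21, 909 sold [LIFO — newest first]: 82 @ $17.60 + 136 @ $23.80 + 397 @ $17.40 + 117 @ $19.75 + 177 @ $19.30 = $17,314.65
Ending inventory: 85 @ $15.25 + 397 @ $18.05 + 87 @ $19.30 = $10,141.20

Ending inventory = $10,141.20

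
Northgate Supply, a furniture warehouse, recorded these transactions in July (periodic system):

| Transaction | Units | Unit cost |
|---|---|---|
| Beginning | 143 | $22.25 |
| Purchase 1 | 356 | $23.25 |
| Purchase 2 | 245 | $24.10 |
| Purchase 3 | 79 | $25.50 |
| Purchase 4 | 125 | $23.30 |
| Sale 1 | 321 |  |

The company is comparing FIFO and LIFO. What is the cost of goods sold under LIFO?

COGS = $7,746.70

FIFO COGS: 143 @ $22.25 + 178 @ $23.25 = $7,320.25
LIFO COGS: 125 @ $23.30 + 79 @ $25.50 + 117 @ $24.10 = $7,746.70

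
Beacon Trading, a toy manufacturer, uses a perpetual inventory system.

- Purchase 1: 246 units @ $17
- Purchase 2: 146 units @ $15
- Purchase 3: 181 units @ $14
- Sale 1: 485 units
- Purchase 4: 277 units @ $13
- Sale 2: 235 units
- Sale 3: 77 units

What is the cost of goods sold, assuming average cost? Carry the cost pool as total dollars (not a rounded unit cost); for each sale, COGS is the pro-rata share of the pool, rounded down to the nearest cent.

After Purchase 1: 246 on hand, pool $4,182.00 (≈ $17.0000 each)
After Purchase 2: 392 on hand, pool $6,372.00 (≈ $16.2551 each)
After Purchase 3: 573 on hand, pool $8,906.00 (≈ $15.5428 each)
Sale 1, sell 485: 485/573 × $8,906.00 → $7,538.23
After Purchase 4: 365 on hand, pool $4,968.77 (≈ $13.6131 each)
Sale 2, sell 235: 235/365 × $4,968.77 → $3,199.07
Sale 3, sell 77: 77/130 × $1,769.70 → $1,048.20
Total COGS = $7,538.23 + $3,199.07 + $1,048.20 = $11,785.50
Ending inventory (cost pool remaining) = $721.50

COGS = $11,785.50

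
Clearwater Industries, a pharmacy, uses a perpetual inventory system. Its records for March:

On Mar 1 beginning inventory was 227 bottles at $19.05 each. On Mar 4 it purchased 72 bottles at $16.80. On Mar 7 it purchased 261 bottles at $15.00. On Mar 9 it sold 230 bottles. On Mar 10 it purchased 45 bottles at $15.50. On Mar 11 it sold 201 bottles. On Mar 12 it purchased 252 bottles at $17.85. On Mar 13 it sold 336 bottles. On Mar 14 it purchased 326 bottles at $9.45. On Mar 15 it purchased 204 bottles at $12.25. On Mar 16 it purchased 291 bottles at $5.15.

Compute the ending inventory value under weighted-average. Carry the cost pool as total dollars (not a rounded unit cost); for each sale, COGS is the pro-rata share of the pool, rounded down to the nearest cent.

Ending inventory = $8,642.89

After Mar 1: 227 on hand, pool $4,324.35 (≈ $19.0500 each)
After Mar 4: 299 on hand, pool $5,533.95 (≈ $18.5082 each)
After Mar 7: 560 on hand, pool $9,448.95 (≈ $16.8731 each)
Mar 9, sell 230: 230/560 × $9,448.95 → $3,880.81
After Mar 10: 375 on hand, pool $6,265.64 (≈ $16.7084 each)
Mar 11, sell 201: 201/375 × $6,265.64 → $3,358.38
After Mar 12: 426 on hand, pool $7,405.46 (≈ $17.3837 each)
Mar 13, sell 336: 336/426 × $7,405.46 → $5,840.92
After Mar 14: 416 on hand, pool $4,645.24 (≈ $11.1664 each)
After Mar 15: 620 on hand, pool $7,144.24 (≈ $11.5230 each)
After Mar 16: 911 on hand, pool $8,642.89 (≈ $9.4873 each)
Total COGS = $3,880.81 + $3,358.38 + $5,840.92 = $13,080.11
Ending inventory (cost pool remaining) = $8,642.89
Check: goods available $21,723.00 = COGS $13,080.11 + ending $8,642.89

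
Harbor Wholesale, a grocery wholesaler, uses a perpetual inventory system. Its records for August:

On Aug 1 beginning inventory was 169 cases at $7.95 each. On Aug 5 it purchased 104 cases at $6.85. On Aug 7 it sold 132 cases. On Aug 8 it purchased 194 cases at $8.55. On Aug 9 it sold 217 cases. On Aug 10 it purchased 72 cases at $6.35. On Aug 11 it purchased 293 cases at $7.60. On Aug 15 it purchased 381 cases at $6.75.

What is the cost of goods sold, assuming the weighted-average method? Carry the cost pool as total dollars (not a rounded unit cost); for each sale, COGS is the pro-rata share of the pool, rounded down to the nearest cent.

COGS = $2,756.35

After Aug 1: 169 on hand, pool $1,343.55 (≈ $7.9500 each)
After Aug 5: 273 on hand, pool $2,055.95 (≈ $7.5310 each)
Aug 7, sell 132: 132/273 × $2,055.95 → $994.08
After Aug 8: 335 on hand, pool $2,720.57 (≈ $8.1211 each)
Aug 9, sell 217: 217/335 × $2,720.57 → $1,762.27
After Aug 10: 190 on hand, pool $1,415.50 (≈ $7.4500 each)
After Aug 11: 483 on hand, pool $3,642.30 (≈ $7.5410 each)
After Aug 15: 864 on hand, pool $6,214.05 (≈ $7.1922 each)
Total COGS = $994.08 + $1,762.27 = $2,756.35
Ending inventory (cost pool remaining) = $6,214.05
Check: goods available $8,970.40 = COGS $2,756.35 + ending $6,214.05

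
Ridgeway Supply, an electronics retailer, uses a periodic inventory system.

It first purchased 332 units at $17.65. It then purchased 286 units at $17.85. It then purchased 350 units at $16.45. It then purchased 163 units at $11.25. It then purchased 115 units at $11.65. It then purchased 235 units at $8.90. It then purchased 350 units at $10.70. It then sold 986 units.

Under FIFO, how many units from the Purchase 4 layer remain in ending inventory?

145

Sale 1 (986) [FIFO — oldest first]: 332 @ $17.65 + 286 @ $17.85 + 350 @ $16.45 + 18 @ $11.25 = $16,924.90
Ending inventory: 145 @ $11.25 + 115 @ $11.65 + 235 @ $8.90 + 350 @ $10.70 = $8,807.50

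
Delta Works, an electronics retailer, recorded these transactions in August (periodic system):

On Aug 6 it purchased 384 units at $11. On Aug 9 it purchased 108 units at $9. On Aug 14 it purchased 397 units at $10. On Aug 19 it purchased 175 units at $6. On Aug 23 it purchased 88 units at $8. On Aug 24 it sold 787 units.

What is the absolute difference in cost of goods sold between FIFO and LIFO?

FIFO COGS: 384 @ $11 + 108 @ $9 + 295 @ $10 = $8,146
LIFO COGS: 88 @ $8 + 175 @ $6 + 397 @ $10 + 108 @ $9 + 19 @ $11 = $6,905
Difference = |$8,146 − $6,905| = $1,241

$1,241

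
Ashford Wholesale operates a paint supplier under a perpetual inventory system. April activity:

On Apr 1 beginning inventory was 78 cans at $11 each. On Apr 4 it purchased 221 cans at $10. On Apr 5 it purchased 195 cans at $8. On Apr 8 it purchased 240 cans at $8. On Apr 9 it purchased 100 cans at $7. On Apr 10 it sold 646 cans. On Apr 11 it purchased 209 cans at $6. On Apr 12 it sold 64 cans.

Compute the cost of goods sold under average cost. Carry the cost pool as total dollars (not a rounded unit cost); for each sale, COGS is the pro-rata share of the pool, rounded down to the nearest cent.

COGS = $6,079.69

After Apr 1: 78 on hand, pool $858.00 (≈ $11.0000 each)
After Apr 4: 299 on hand, pool $3,068.00 (≈ $10.2609 each)
After Apr 5: 494 on hand, pool $4,628.00 (≈ $9.3684 each)
After Apr 8: 734 on hand, pool $6,548.00 (≈ $8.9210 each)
After Apr 9: 834 on hand, pool $7,248.00 (≈ $8.6906 each)
Apr 10, sell 646: 646/834 × $7,248.00 → $5,614.15
After Apr 11: 397 on hand, pool $2,887.85 (≈ $7.2742 each)
Apr 12, sell 64: 64/397 × $2,887.85 → $465.54
Total COGS = $5,614.15 + $465.54 = $6,079.69
Ending inventory (cost pool remaining) = $2,422.31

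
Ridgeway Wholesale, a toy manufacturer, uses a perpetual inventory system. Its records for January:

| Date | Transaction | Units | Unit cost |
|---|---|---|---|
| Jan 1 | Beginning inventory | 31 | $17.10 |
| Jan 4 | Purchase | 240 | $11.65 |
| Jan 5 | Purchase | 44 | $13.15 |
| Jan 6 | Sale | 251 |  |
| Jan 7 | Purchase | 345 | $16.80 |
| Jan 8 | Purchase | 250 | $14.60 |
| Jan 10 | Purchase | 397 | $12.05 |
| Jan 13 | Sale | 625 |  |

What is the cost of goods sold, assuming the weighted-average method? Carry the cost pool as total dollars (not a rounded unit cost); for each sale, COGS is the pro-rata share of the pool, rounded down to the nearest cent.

COGS = $12,002.92

After Jan 1: 31 on hand, pool $530.10 (≈ $17.1000 each)
After Jan 4: 271 on hand, pool $3,326.10 (≈ $12.2734 each)
After Jan 5: 315 on hand, pool $3,904.70 (≈ $12.3959 each)
Jan 6, sell 251: 251/315 × $3,904.70 → $3,111.36
After Jan 7: 409 on hand, pool $6,589.34 (≈ $16.1109 each)
After Jan 8: 659 on hand, pool $10,239.34 (≈ $15.5377 each)
After Jan 10: 1056 on hand, pool $15,023.19 (≈ $14.2265 each)
Jan 13, sell 625: 625/1056 × $15,023.19 → $8,891.56
Total COGS = $3,111.36 + $8,891.56 = $12,002.92
Ending inventory (cost pool remaining) = $6,131.63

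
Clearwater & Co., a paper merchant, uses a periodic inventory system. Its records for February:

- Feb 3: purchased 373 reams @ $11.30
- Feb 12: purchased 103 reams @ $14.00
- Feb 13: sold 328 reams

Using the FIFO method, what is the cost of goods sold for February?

COGS = $3,706.40

Feb 13, 328 sold [FIFO — oldest first]: 328 @ $11.30 = $3,706.40
Ending inventory: 45 @ $11.30 + 103 @ $14.00 = $1,950.50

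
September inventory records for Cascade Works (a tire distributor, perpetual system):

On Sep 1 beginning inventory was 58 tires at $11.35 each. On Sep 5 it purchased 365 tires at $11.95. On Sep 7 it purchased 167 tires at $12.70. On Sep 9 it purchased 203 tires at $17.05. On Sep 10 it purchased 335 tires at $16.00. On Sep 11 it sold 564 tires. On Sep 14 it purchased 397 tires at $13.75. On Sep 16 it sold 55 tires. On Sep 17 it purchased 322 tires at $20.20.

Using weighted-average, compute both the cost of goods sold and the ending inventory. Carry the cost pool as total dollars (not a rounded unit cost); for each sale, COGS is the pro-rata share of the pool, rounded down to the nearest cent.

COGS = $8,750.23; ending inventory = $19,175.02

After Sep 1: 58 on hand, pool $658.30 (≈ $11.3500 each)
After Sep 5: 423 on hand, pool $5,020.05 (≈ $11.8677 each)
After Sep 7: 590 on hand, pool $7,140.95 (≈ $12.1033 each)
After Sep 9: 793 on hand, pool $10,602.10 (≈ $13.3696 each)
After Sep 10: 1128 on hand, pool $15,962.10 (≈ $14.1508 each)
Sep 11, sell 564: 564/1128 × $15,962.10 → $7,981.05
After Sep 14: 961 on hand, pool $13,439.80 (≈ $13.9852 each)
Sep 16, sell 55: 55/961 × $13,439.80 → $769.18
After Sep 17: 1228 on hand, pool $19,175.02 (≈ $15.6148 each)
Total COGS = $7,981.05 + $769.18 = $8,750.23
Ending inventory (cost pool remaining) = $19,175.02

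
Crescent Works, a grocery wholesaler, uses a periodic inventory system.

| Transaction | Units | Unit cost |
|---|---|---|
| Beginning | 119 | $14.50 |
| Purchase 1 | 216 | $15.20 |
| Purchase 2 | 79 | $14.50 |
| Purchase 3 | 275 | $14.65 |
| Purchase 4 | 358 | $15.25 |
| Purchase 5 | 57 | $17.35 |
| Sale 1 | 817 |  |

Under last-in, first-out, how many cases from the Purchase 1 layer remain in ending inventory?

168

Sale 1 (817) [LIFO — newest first]: 57 @ $17.35 + 358 @ $15.25 + 275 @ $14.65 + 79 @ $14.50 + 48 @ $15.20 = $12,352.30
Ending inventory: 119 @ $14.50 + 168 @ $15.20 = $4,279.10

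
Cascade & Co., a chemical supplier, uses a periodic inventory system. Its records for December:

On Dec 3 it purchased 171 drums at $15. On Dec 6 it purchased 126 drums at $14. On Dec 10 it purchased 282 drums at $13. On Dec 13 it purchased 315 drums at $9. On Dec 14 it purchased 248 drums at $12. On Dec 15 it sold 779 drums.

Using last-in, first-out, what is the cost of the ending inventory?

Dec 15, 779 sold [LIFO — newest first]: 248 @ $12 + 315 @ $9 + 216 @ $13 = $8,619
Ending inventory: 171 @ $15 + 126 @ $14 + 66 @ $13 = $5,187
Check: goods available $13,806 = COGS $8,619 + ending $5,187

Ending inventory = $5,187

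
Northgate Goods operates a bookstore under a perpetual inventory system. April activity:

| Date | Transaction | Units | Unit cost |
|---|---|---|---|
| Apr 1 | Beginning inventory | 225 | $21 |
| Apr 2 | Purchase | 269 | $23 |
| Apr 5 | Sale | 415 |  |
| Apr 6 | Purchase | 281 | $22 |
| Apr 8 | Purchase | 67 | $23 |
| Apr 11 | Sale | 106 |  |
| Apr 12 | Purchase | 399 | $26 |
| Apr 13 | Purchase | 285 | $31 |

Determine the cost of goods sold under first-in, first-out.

Apr 5, 415 sold [FIFO — oldest first]: 225 @ $21 + 190 @ $23 = $9,095
Apr 11, 106 sold [FIFO — oldest first]: 79 @ $23 + 27 @ $22 = $2,411
Total COGS = $9,095 + $2,411 = $11,506
Ending inventory: 254 @ $22 + 67 @ $23 + 399 @ $26 + 285 @ $31 = $26,338

COGS = $11,506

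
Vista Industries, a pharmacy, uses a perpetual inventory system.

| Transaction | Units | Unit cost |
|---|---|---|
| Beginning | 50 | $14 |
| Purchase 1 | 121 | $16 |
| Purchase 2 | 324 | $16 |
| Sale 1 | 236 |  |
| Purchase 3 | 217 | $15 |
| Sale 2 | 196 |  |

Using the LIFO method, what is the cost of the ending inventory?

Ending inventory = $4,359

Sale 1 (236) [LIFO — newest first]: 236 @ $16 = $3,776
Sale 2 (196) [LIFO — newest first]: 196 @ $15 = $2,940
Total COGS = $3,776 + $2,940 = $6,716
Ending inventory: 50 @ $14 + 121 @ $16 + 88 @ $16 + 21 @ $15 = $4,359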